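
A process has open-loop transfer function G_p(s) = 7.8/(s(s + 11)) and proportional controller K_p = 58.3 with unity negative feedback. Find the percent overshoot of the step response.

From 1 + K_pG_p(s) = 0: s² + 11s + 454.7 = 0 ⇒ ω_n = 21.32, ζ = 0.2579.
%OS = 100·exp(−πζ/√(1−ζ²)) = 100·exp(−π·0.2579/√0.9335) = 43.2%.

43.2%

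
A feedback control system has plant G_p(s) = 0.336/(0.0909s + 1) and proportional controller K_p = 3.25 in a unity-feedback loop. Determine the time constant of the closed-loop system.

Closed loop: T(s) = K_p·G_p/(1+K_p·G_p) = 1.092/(0.0909s + 1 + 1.092), with pole at s = −(1 + 1.092)/0.0909 = −23.01.
Closed-loop time constant τ = 1/23.01 = 0.0435 s.

τ = 0.0435 s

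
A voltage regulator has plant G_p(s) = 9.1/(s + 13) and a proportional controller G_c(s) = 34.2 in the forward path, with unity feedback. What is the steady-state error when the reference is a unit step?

The loop is type 0. Static position error constant K_pos = G_c(0)·G_p(0) = 34.2·0.7 = 23.94.
Steady-state error to a unit step: e_ss = 1/(1+K_pos) = 1/24.94 = 0.0401.

0.0401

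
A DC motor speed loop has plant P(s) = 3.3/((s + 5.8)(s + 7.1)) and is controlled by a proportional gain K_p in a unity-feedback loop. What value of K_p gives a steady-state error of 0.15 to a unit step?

For a type-0 loop with proportional control, e_ss = 1/(1 + K_p·P(0)).
P(0) = 0.08014. Require 1/(1 + K_p·0.08014) = 0.15, so 1 + 0.08014·K_p = 6.667.
K_p = (6.667 − 1)/0.08014 = 70.7.

K_p = 70.7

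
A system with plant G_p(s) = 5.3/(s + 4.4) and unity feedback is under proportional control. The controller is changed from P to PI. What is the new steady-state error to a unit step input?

The integrator makes K_pos = lim_{s→0} C(s)G(s) infinite, so e_ss = 1/(1+K_pos) = 0.

0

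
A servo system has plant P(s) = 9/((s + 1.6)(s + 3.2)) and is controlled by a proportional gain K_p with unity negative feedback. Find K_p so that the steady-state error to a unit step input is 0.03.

The loop is type 0, so e_ss(step) = 1/(1 + K_pos) with K_pos = K_p·P(0).
P(0) = 1.758. Require 1/(1 + K_p·1.758) = 0.03, so 1 + 1.758·K_p = 33.33.
K_p = (33.33 − 1)/1.758 = 18.4.

K_p = 18.4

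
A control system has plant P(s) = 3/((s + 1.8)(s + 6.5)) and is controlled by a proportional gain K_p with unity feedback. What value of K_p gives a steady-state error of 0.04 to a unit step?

K_p = 93.6

The loop is type 0, so e_ss(step) = 1/(1 + K_pos) with K_pos = K_p·P(0).
P(0) = 0.2564. Require 1/(1 + K_p·0.2564) = 0.04, so 1 + 0.2564·K_p = 25.
K_p = (25 − 1)/0.2564 = 93.6.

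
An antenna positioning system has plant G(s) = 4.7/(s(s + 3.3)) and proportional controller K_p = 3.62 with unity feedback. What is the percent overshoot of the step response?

From 1 + K_pG(s) = 0: s² + 3.3s + 17.01 = 0 ⇒ ω_n = 4.125, ζ = 0.4.
%OS = 100·exp(−πζ/√(1−ζ²)) = 100·exp(−π·0.4/√0.84) = 25.4%.

25.4%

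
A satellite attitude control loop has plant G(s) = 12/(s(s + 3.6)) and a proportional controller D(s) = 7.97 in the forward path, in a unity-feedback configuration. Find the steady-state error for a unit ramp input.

0.0376

The loop has one pole at the origin (type 1). Velocity error constant K_v = lim_{s→0} s·D(s)G(s) = 7.97·12/3.6 = 26.57.
Steady-state error to a unit ramp: e_ss = 1/K_v = 0.0376.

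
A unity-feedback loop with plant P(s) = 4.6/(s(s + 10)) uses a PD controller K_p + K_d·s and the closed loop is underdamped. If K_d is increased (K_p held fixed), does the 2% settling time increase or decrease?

decrease

Characteristic equation s² + (10 + 4.6K_d)s + 4.6K_p = 0: raising K_d increases ζω_n = (10+4.6K_d)/2 while the loop stays underdamped, so T_s ≈ 4/(ζω_n) decreases.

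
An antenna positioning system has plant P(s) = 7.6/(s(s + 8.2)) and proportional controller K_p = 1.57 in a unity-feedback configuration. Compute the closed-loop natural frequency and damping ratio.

ω_n = 3.45 rad/s, ζ = 1.19

With unity feedback the closed-loop characteristic equation is s² + 8.2s + 1.57·7.6 = s² + 8.2s + 11.93 = 0.
So ω_n² = 11.93 ⇒ ω_n = 3.454 rad/s, and ζ = 8.2/(2ω_n) = 1.19.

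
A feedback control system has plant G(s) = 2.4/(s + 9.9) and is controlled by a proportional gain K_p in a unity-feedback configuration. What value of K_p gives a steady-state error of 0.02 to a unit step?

K_p = 202

Steady-state error for a unit step on this type-0 loop is 1/(1 + K_p·G(0)).
G(0) = 0.2424. Require 1/(1 + K_p·0.2424) = 0.02, so 1 + 0.2424·K_p = 50.
K_p = (50 − 1)/0.2424 = 202.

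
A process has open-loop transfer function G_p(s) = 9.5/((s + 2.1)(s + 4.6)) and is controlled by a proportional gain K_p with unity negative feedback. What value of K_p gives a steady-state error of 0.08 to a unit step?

The loop is type 0, so e_ss(step) = 1/(1 + K_pos) with K_pos = K_p·G_p(0).
G_p(0) = 0.9834. Require 1/(1 + K_p·0.9834) = 0.08, so 1 + 0.9834·K_p = 12.5.
K_p = (12.5 − 1)/0.9834 = 11.7.

K_p = 11.7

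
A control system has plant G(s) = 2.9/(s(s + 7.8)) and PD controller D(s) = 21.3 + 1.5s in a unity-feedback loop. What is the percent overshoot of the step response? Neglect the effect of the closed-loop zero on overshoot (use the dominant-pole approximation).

2.18%

Forward path: (21.3 + 1.5s)·2.9/(s(s+7.8)). The closed-loop characteristic equation is s² + (7.8 + 2.9·1.5)s + 2.9·21.3 = 0.
That is s² + 12.15s + 61.77 = 0, so ω_n = 7.859 rad/s and ζ = 12.15/(2·7.859) = 0.773.
%OS = 100·exp(−πζ/√(1−ζ²)) = 2.18%.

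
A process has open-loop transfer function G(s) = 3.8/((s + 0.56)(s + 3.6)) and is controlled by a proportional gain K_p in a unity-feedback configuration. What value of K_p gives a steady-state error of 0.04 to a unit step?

K_p = 12.7

Steady-state error for a unit step on this type-0 loop is 1/(1 + K_p·G(0)).
G(0) = 1.885. Require 1/(1 + K_p·1.885) = 0.04, so 1 + 1.885·K_p = 25.
K_p = (25 − 1)/1.885 = 12.7.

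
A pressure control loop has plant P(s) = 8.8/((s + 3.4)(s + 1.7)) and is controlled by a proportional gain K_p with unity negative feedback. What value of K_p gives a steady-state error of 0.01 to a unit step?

The loop is type 0, so e_ss(step) = 1/(1 + K_pos) with K_pos = K_p·P(0).
P(0) = 1.522. Require 1/(1 + K_p·1.522) = 0.01, so 1 + 1.522·K_p = 100.
K_p = (100 − 1)/1.522 = 65.

K_p = 65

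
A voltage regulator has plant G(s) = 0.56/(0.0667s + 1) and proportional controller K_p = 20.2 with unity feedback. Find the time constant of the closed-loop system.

Closed loop: T(s) = K_p·G/(1+K_p·G) = 11.31/(0.0667s + 1 + 11.31), with pole at s = −(1 + 11.31)/0.0667 = −184.6.
Closed-loop time constant τ = 1/184.6 = 0.00542 s.

τ = 0.00542 s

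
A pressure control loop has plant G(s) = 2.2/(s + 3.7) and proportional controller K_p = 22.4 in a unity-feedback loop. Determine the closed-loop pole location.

Closed-loop transfer function: T(s) = K_p·G(s)/(1 + K_p·G(s)) = 49.28/(s + 3.7 + 49.28) = 49.28/(s + 52.98).
The closed-loop pole is at s = −52.98.

s = -52.98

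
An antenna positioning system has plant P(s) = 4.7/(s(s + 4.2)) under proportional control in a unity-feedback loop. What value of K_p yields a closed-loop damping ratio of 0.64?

Closed-loop characteristic equation: s² + 4.2s + K_p·4.7 = 0.
So ω_n = √(4.7K_p) and 2ζω_n = 4.2, giving ζ = 4.2/(2√(4.7K_p)).
Setting ζ = 0.64: √(4.7K_p) = 4.2/(2·0.64) = 3.281, so K_p = 10.77/4.7 = 2.29.

K_p = 2.29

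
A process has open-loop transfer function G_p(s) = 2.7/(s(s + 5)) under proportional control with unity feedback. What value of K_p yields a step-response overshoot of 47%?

From %OS = 100·exp(−πζ/√(1−ζ²)) = 47%, ζ = −ln(0.47)/√(π²+ln²(0.47)) = 0.2337.
Characteristic equation s² + 5s + 2.7K_p = 0 gives ζ = 5/(2√(2.7K_p)).
Setting ζ = 0.2337: √(2.7K_p) = 5/(2·0.2337) = 10.7, so K_p = 114.5/2.7 = 42.4.

K_p = 42.4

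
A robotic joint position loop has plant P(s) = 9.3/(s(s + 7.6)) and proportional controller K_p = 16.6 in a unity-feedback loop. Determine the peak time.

From 1 + K_pP(s) = 0: s² + 7.6s + 154.4 = 0 ⇒ ω_n = 12.42, ζ = 0.3058.
Damped frequency ω_d = ω_n√(1−ζ²) = 11.83 rad/s, so peak time T_p = π/ω_d = 0.266 s.

T_p = 0.266 s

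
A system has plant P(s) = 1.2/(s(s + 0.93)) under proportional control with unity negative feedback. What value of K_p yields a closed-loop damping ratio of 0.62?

K_p = 0.469

Closed-loop characteristic equation: s² + 0.93s + K_p·1.2 = 0.
So ω_n = √(1.2K_p) and 2ζω_n = 0.93, giving ζ = 0.93/(2√(1.2K_p)).
Setting ζ = 0.62: √(1.2K_p) = 0.93/(2·0.62) = 0.75, so K_p = 0.5625/1.2 = 0.469.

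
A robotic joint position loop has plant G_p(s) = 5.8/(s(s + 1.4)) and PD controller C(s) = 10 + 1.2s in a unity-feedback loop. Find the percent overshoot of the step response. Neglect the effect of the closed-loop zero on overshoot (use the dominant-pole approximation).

12.7%

Forward path: (10 + 1.2s)·5.8/(s(s+1.4)). The closed-loop characteristic equation is s² + (1.4 + 5.8·1.2)s + 5.8·10 = 0.
That is s² + 8.36s + 58 = 0, so ω_n = 7.616 rad/s and ζ = 8.36/(2·7.616) = 0.5489.
%OS = 100·exp(−πζ/√(1−ζ²)) = 12.7%.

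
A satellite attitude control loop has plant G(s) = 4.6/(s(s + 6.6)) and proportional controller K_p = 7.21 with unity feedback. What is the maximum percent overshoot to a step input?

The closed-loop denominator s² + 6.6s + 33.17 gives ω_n = √33.17 = 5.759 and ζ = 6.6/(2ω_n) = 0.573.
%OS = 100·exp(−πζ/√(1−ζ²)) = 100·exp(−π·0.573/√0.6717) = 11.1%.

11.1%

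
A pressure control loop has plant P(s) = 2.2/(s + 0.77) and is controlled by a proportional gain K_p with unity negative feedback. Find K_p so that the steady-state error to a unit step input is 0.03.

K_p = 11.3

The loop is type 0, so e_ss(step) = 1/(1 + K_pos) with K_pos = K_p·P(0).
P(0) = 2.857. Require 1/(1 + K_p·2.857) = 0.03, so 1 + 2.857·K_p = 33.33.
K_p = (33.33 − 1)/2.857 = 11.3.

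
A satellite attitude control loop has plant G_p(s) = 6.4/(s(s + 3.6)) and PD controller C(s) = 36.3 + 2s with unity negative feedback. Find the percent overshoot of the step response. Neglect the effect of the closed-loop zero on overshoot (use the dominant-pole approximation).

13.5%

Forward path: (36.3 + 2s)·6.4/(s(s+3.6)). The closed-loop characteristic equation is s² + (3.6 + 6.4·2)s + 6.4·36.3 = 0.
That is s² + 16.4s + 232.3 = 0, so ω_n = 15.24 rad/s and ζ = 16.4/(2·15.24) = 0.538.
%OS = 100·exp(−πζ/√(1−ζ²)) = 13.5%.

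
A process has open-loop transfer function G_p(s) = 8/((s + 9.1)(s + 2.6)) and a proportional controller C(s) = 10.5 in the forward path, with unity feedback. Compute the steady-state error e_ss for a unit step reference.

The loop is type 0. Static position error constant K_pos = C(0)·G_p(0) = 10.5·0.3381 = 3.55.
Steady-state error to a unit step: e_ss = 1/(1+K_pos) = 1/4.55 = 0.22.

0.22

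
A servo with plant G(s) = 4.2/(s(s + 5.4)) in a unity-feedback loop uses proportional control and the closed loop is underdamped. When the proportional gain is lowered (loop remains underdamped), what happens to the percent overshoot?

ζ = 5.4/(2√(4.2K_p)) rises as K_p falls; higher damping means less overshoot.

decrease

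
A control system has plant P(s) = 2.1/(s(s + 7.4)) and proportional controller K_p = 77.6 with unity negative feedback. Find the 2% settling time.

From 1 + K_pP(s) = 0: s² + 7.4s + 163 = 0 ⇒ ω_n = 12.77, ζ = 0.2898.
2% settling time T_s ≈ 4/(ζω_n) = 4/3.7 = 1.08 s.

T_s ≈ 1.08 s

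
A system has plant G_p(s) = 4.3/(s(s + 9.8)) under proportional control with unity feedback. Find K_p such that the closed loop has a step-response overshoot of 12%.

K_p = 17.8

From %OS = 100·exp(−πζ/√(1−ζ²)) = 12%, ζ = −ln(0.12)/√(π²+ln²(0.12)) = 0.5594.
Characteristic equation s² + 9.8s + 4.3K_p = 0 gives ζ = 9.8/(2√(4.3K_p)).
Setting ζ = 0.5594: √(4.3K_p) = 9.8/(2·0.5594) = 8.759, so K_p = 76.72/4.3 = 17.8.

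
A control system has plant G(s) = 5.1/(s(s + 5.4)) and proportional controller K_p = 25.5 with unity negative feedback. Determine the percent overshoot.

Closed-loop characteristic equation: s² + 5.4s + 130 = 0, so ω_n = 11.4 rad/s and ζ = 5.4/(2·11.4) = 0.2368.
%OS = 100·exp(−πζ/√(1−ζ²)) = 100·exp(−π·0.2368/√0.9439) = 46.5%.

46.5%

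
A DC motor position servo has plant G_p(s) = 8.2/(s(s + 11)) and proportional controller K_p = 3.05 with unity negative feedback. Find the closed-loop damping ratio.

ζ = 1.1

1 + K_p·G_p(s) = 0 gives s² + 11s + 25.01 = 0.
Matching s² + 2ζω_n s + ω_n²: ω_n = √25.01 = 5.001 rad/s and 2ζω_n = 11, so ζ = 11/(2·5.001) = 1.1.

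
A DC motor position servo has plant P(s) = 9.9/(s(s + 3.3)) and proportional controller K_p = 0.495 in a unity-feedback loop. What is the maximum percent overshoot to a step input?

2.98%

The closed-loop denominator s² + 3.3s + 4.901 gives ω_n = √4.901 = 2.214 and ζ = 3.3/(2ω_n) = 0.7454.
%OS = 100·exp(−πζ/√(1−ζ²)) = 100·exp(−π·0.7454/√0.4444) = 2.98%.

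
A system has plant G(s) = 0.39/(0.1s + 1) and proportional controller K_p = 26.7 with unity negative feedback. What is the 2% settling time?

Closed loop: T(s) = K_p·G/(1+K_p·G) = 10.41/(0.1s + 1 + 10.41), with pole at s = −(1 + 10.41)/0.1 = −114.1.
τ = 1/114.1 = 0.008762 s, so 2% settling time ≈ 4τ = 0.035 s.

T_s ≈ 0.035 s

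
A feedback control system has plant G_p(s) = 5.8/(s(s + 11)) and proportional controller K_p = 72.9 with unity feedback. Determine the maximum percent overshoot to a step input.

Closed-loop characteristic equation: s² + 11s + 422.8 = 0, so ω_n = 20.56 rad/s and ζ = 11/(2·20.56) = 0.2675.
%OS = 100·exp(−πζ/√(1−ζ²)) = 100·exp(−π·0.2675/√0.9285) = 41.8%.

41.8%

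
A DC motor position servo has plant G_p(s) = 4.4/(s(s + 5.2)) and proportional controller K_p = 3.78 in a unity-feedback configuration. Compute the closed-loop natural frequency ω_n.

ω_n = 4.08 rad/s

The closed-loop denominator is s(s+5.2) + 3.78·4.4 = s² + 5.2s + 16.63.
So ω_n² = 16.63 ⇒ ω_n = 4.078 rad/s, and ζ = 5.2/(2ω_n) = 0.638.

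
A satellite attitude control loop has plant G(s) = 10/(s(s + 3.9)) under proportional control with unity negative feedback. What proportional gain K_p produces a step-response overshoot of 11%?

K_p = 1.15

From %OS = 100·exp(−πζ/√(1−ζ²)) = 11%, ζ = −ln(0.11)/√(π²+ln²(0.11)) = 0.5749.
Characteristic equation s² + 3.9s + 10K_p = 0 gives ζ = 3.9/(2√(10K_p)).
Setting ζ = 0.5749: √(10K_p) = 3.9/(2·0.5749) = 3.392, so K_p = 11.51/10 = 1.15.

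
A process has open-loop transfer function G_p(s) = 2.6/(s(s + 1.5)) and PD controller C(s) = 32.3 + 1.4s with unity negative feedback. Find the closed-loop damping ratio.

Forward path: (32.3 + 1.4s)·2.6/(s(s+1.5)). The closed-loop characteristic equation is s² + (1.5 + 2.6·1.4)s + 2.6·32.3 = 0.
That is s² + 5.14s + 83.98 = 0, so ω_n = 9.164 rad/s and ζ = 5.14/(2·9.164) = 0.2804.

ζ = 0.28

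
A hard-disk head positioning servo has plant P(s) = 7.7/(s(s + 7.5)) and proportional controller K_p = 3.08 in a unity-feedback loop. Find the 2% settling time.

The closed-loop denominator s² + 7.5s + 23.72 gives ω_n = √23.72 = 4.87 and ζ = 7.5/(2ω_n) = 0.77.
2% settling time T_s ≈ 4/(ζω_n) = 4/3.75 = 1.07 s.

T_s ≈ 1.07 s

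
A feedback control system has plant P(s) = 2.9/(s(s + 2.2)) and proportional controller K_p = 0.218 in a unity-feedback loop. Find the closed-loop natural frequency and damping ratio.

With unity feedback the closed-loop characteristic equation is s² + 2.2s + 0.218·2.9 = s² + 2.2s + 0.6322 = 0.
Matching s² + 2ζω_n s + ω_n²: ω_n = √0.6322 = 0.7951 rad/s and 2ζω_n = 2.2, so ζ = 2.2/(2·0.7951) = 1.38.

ω_n = 0.795 rad/s, ζ = 1.38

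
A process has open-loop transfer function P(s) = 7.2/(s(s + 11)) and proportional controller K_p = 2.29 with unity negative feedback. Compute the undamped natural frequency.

The closed-loop denominator is s(s+11) + 2.29·7.2 = s² + 11s + 16.49.
Matching s² + 2ζω_n s + ω_n²: ω_n = √16.49 = 4.061 rad/s and 2ζω_n = 11, so ζ = 11/(2·4.061) = 1.35.

ω_n = 4.06 rad/s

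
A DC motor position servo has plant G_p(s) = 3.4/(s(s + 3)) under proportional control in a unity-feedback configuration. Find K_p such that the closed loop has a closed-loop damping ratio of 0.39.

Closed-loop characteristic equation: s² + 3s + K_p·3.4 = 0.
So ω_n = √(3.4K_p) and 2ζω_n = 3, giving ζ = 3/(2√(3.4K_p)).
Setting ζ = 0.39: √(3.4K_p) = 3/(2·0.39) = 3.846, so K_p = 14.79/3.4 = 4.35.

K_p = 4.35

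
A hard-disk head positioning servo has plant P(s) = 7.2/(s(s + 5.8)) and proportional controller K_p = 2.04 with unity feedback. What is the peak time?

T_p = 1.25 s

Closed-loop characteristic equation: s² + 5.8s + 14.69 = 0, so ω_n = 3.832 rad/s and ζ = 5.8/(2·3.832) = 0.7567.
Damped frequency ω_d = ω_n√(1−ζ²) = 2.506 rad/s, so peak time T_p = π/ω_d = 1.25 s.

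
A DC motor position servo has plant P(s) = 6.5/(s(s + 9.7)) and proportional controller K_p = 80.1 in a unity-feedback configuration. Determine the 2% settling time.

The closed-loop denominator s² + 9.7s + 520.6 gives ω_n = √520.6 = 22.82 and ζ = 9.7/(2ω_n) = 0.2126.
2% settling time T_s ≈ 4/(ζω_n) = 4/4.85 = 0.825 s.

T_s ≈ 0.825 s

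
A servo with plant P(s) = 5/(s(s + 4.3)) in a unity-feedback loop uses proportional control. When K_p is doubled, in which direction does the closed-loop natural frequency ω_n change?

increase

ω_n = √(5·K_p), which grows with K_p.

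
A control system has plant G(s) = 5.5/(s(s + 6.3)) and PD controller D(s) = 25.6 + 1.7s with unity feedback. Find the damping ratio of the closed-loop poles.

Forward path: (25.6 + 1.7s)·5.5/(s(s+6.3)). The closed-loop characteristic equation is s² + (6.3 + 5.5·1.7)s + 5.5·25.6 = 0.
That is s² + 15.65s + 140.8 = 0, so ω_n = 11.87 rad/s and ζ = 15.65/(2·11.87) = 0.6595.

ζ = 0.659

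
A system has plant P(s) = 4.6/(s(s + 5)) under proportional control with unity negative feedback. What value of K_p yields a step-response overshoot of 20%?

From %OS = 100·exp(−πζ/√(1−ζ²)) = 20%, ζ = −ln(0.2)/√(π²+ln²(0.2)) = 0.4559.
Characteristic equation s² + 5s + 4.6K_p = 0 gives ζ = 5/(2√(4.6K_p)).
Setting ζ = 0.4559: √(4.6K_p) = 5/(2·0.4559) = 5.483, so K_p = 30.06/4.6 = 6.54.

K_p = 6.54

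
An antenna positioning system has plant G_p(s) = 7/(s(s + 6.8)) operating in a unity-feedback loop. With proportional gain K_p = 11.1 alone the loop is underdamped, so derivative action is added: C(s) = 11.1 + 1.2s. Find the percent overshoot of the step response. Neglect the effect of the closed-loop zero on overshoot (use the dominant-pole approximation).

Forward path: (11.1 + 1.2s)·7/(s(s+6.8)). The closed-loop characteristic equation is s² + (6.8 + 7·1.2)s + 7·11.1 = 0.
That is s² + 15.2s + 77.7 = 0, so ω_n = 8.815 rad/s and ζ = 15.2/(2·8.815) = 0.8622.
%OS = 100·exp(−πζ/√(1−ζ²)) = 0.476%.

0.476%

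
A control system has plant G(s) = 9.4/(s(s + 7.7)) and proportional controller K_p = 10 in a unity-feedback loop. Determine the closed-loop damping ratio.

With unity feedback the closed-loop characteristic equation is s² + 7.7s + 10·9.4 = s² + 7.7s + 94 = 0.
So ω_n² = 94 ⇒ ω_n = 9.695 rad/s, and ζ = 7.7/(2ω_n) = 0.397.

ζ = 0.397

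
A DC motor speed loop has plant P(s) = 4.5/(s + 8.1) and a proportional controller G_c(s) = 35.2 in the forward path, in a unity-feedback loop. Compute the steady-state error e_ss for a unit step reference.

0.0486

The loop is type 0. Static position error constant K_pos = G_c(0)·P(0) = 35.2·0.5556 = 19.56.
Steady-state error to a unit step: e_ss = 1/(1+K_pos) = 1/20.56 = 0.0486.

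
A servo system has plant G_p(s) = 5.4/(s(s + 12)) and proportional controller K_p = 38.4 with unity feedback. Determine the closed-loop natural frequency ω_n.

With unity feedback the closed-loop characteristic equation is s² + 12s + 38.4·5.4 = s² + 12s + 207.4 = 0.
Matching s² + 2ζω_n s + ω_n²: ω_n = √207.4 = 14.4 rad/s and 2ζω_n = 12, so ζ = 12/(2·14.4) = 0.417.

ω_n = 14.4 rad/s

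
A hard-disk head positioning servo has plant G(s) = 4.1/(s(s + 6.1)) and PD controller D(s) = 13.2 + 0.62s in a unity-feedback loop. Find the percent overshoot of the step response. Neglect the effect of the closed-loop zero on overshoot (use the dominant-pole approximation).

10.2%

Forward path: (13.2 + 0.62s)·4.1/(s(s+6.1)). The closed-loop characteristic equation is s² + (6.1 + 4.1·0.62)s + 4.1·13.2 = 0.
That is s² + 8.642s + 54.12 = 0, so ω_n = 7.357 rad/s and ζ = 8.642/(2·7.357) = 0.5874.
%OS = 100·exp(−πζ/√(1−ζ²)) = 10.2%.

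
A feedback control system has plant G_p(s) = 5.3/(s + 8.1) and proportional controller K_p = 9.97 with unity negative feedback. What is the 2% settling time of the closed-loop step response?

Closed-loop transfer function: T(s) = K_p·G_p(s)/(1 + K_p·G_p(s)) = 52.84/(s + 8.1 + 52.84) = 52.84/(s + 60.94).
Time constant τ = 1/60.94 = 0.01641 s, so the 2% settling time is about 4τ = 0.0656 s.

T_s ≈ 0.0656 s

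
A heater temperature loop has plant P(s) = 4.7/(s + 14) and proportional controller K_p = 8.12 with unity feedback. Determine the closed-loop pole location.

Closed-loop transfer function: T(s) = K_p·P(s)/(1 + K_p·P(s)) = 38.16/(s + 14 + 38.16) = 38.16/(s + 52.16).
The closed-loop pole is at s = −52.16.

s = -52.16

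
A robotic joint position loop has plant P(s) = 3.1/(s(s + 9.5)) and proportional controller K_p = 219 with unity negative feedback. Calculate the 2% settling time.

T_s ≈ 0.842 s

The closed-loop denominator s² + 9.5s + 678.9 gives ω_n = √678.9 = 26.06 and ζ = 9.5/(2ω_n) = 0.1823.
2% settling time T_s ≈ 4/(ζω_n) = 4/4.75 = 0.842 s.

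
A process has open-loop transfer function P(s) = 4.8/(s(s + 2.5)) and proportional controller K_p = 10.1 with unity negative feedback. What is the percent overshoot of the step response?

56.4%

The closed-loop denominator s² + 2.5s + 48.48 gives ω_n = √48.48 = 6.963 and ζ = 2.5/(2ω_n) = 0.1795.
%OS = 100·exp(−πζ/√(1−ζ²)) = 100·exp(−π·0.1795/√0.9678) = 56.4%.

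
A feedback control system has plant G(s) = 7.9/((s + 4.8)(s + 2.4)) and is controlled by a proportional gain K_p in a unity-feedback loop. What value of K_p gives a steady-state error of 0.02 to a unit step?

For a type-0 loop with proportional control, e_ss = 1/(1 + K_p·G(0)).
G(0) = 0.6858. Require 1/(1 + K_p·0.6858) = 0.02, so 1 + 0.6858·K_p = 50.
K_p = (50 − 1)/0.6858 = 71.5.

K_p = 71.5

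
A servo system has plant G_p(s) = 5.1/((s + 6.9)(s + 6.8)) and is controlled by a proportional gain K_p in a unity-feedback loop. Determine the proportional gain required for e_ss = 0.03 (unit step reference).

K_p = 297

Steady-state error for a unit step on this type-0 loop is 1/(1 + K_p·G_p(0)).
G_p(0) = 0.1087. Require 1/(1 + K_p·0.1087) = 0.03, so 1 + 0.1087·K_p = 33.33.
K_p = (33.33 − 1)/0.1087 = 297.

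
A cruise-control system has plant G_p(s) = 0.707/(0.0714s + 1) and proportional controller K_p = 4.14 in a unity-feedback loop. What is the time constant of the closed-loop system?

τ = 0.0182 s

Closed loop: T(s) = K_p·G_p/(1+K_p·G_p) = 2.927/(0.0714s + 1 + 2.927), with pole at s = −(1 + 2.927)/0.0714 = −55.
Closed-loop time constant τ = 1/55 = 0.0182 s.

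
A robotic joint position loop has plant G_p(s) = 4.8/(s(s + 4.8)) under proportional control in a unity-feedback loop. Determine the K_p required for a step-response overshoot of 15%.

From %OS = 100·exp(−πζ/√(1−ζ²)) = 15%, ζ = −ln(0.15)/√(π²+ln²(0.15)) = 0.5169.
Characteristic equation s² + 4.8s + 4.8K_p = 0 gives ζ = 4.8/(2√(4.8K_p)).
Setting ζ = 0.5169: √(4.8K_p) = 4.8/(2·0.5169) = 4.643, so K_p = 21.56/4.8 = 4.49.

K_p = 4.49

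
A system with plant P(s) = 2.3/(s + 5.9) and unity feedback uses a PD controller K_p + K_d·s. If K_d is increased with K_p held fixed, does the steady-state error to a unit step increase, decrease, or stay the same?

unchanged

At s = 0 the derivative term contributes nothing: C(0) = K_p regardless of K_d, so K_pos = K_p·P(0) and e_ss are unchanged.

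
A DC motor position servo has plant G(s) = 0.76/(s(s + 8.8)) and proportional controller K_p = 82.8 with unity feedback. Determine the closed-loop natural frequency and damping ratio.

1 + K_p·G(s) = 0 gives s² + 8.8s + 62.93 = 0.
So ω_n² = 62.93 ⇒ ω_n = 7.933 rad/s, and ζ = 8.8/(2ω_n) = 0.555.

ω_n = 7.93 rad/s, ζ = 0.555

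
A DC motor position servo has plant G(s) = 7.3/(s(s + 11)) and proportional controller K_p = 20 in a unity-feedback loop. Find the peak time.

T_p = 0.292 s

The closed-loop denominator s² + 11s + 146 gives ω_n = √146 = 12.08 and ζ = 11/(2ω_n) = 0.4552.
Damped frequency ω_d = ω_n√(1−ζ²) = 10.76 rad/s, so peak time T_p = π/ω_d = 0.292 s.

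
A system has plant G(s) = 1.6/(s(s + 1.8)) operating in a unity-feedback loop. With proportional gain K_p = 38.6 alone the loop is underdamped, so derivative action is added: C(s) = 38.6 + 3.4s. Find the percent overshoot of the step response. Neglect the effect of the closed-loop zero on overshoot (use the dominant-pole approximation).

19.6%

Forward path: (38.6 + 3.4s)·1.6/(s(s+1.8)). The closed-loop characteristic equation is s² + (1.8 + 1.6·3.4)s + 1.6·38.6 = 0.
That is s² + 7.24s + 61.76 = 0, so ω_n = 7.859 rad/s and ζ = 7.24/(2·7.859) = 0.4606.
%OS = 100·exp(−πζ/√(1−ζ²)) = 19.6%.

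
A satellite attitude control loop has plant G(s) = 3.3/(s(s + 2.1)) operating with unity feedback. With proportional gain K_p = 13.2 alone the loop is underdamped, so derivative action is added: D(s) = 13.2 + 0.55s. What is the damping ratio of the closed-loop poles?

ζ = 0.297

Forward path: (13.2 + 0.55s)·3.3/(s(s+2.1)). The closed-loop characteristic equation is s² + (2.1 + 3.3·0.55)s + 3.3·13.2 = 0.
That is s² + 3.915s + 43.56 = 0, so ω_n = 6.6 rad/s and ζ = 3.915/(2·6.6) = 0.2966.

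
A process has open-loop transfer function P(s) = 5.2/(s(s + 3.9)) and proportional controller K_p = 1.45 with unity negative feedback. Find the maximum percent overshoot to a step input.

4.21%

From 1 + K_pP(s) = 0: s² + 3.9s + 7.54 = 0 ⇒ ω_n = 2.746, ζ = 0.7101.
%OS = 100·exp(−πζ/√(1−ζ²)) = 100·exp(−π·0.7101/√0.4957) = 4.21%.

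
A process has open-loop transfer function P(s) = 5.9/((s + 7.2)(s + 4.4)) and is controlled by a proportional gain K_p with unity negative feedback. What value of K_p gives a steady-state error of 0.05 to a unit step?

Steady-state error for a unit step on this type-0 loop is 1/(1 + K_p·P(0)).
P(0) = 0.1862. Require 1/(1 + K_p·0.1862) = 0.05, so 1 + 0.1862·K_p = 20.
K_p = (20 − 1)/0.1862 = 102.

K_p = 102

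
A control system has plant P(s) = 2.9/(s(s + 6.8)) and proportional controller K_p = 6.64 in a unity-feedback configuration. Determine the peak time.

T_p = 1.13 s

From 1 + K_pP(s) = 0: s² + 6.8s + 19.26 = 0 ⇒ ω_n = 4.388, ζ = 0.7748.
Damped frequency ω_d = ω_n√(1−ζ²) = 2.774 rad/s, so peak time T_p = π/ω_d = 1.13 s.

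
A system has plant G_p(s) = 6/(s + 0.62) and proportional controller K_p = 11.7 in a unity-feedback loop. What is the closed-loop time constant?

τ = 0.0141 s

Closed-loop transfer function: T(s) = K_p·G_p(s)/(1 + K_p·G_p(s)) = 70.2/(s + 0.62 + 70.2) = 70.2/(s + 70.82).
Time constant τ = 1/70.82 = 0.0141 s.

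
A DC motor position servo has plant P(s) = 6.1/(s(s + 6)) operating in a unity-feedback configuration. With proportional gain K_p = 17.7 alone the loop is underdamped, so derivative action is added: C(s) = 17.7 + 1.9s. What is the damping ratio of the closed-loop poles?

ζ = 0.846

Forward path: (17.7 + 1.9s)·6.1/(s(s+6)). The closed-loop characteristic equation is s² + (6 + 6.1·1.9)s + 6.1·17.7 = 0.
That is s² + 17.59s + 108 = 0, so ω_n = 10.39 rad/s and ζ = 17.59/(2·10.39) = 0.8464.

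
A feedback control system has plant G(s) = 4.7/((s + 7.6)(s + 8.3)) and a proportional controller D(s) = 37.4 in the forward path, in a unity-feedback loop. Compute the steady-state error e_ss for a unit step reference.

0.264

The loop is type 0. Static position error constant K_pos = D(0)·G(0) = 37.4·0.07451 = 2.787.
Steady-state error to a unit step: e_ss = 1/(1+K_pos) = 1/3.787 = 0.264.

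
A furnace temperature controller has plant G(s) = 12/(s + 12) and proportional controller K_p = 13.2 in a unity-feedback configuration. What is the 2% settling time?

Closed-loop transfer function: T(s) = K_p·G(s)/(1 + K_p·G(s)) = 158.4/(s + 12 + 158.4) = 158.4/(s + 170.4).
Time constant τ = 1/170.4 = 0.005869 s, so the 2% settling time is about 4τ = 0.0235 s.

T_s ≈ 0.0235 s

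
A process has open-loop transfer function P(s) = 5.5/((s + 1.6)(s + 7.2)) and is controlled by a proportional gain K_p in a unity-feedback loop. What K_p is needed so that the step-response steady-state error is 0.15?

K_p = 11.9

The loop is type 0, so e_ss(step) = 1/(1 + K_pos) with K_pos = K_p·P(0).
P(0) = 0.4774. Require 1/(1 + K_p·0.4774) = 0.15, so 1 + 0.4774·K_p = 6.667.
K_p = (6.667 − 1)/0.4774 = 11.9.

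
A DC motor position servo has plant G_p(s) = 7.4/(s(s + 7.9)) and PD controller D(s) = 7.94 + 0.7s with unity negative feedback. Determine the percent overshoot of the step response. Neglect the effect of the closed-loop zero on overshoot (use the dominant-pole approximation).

0.586%

Forward path: (7.94 + 0.7s)·7.4/(s(s+7.9)). The closed-loop characteristic equation is s² + (7.9 + 7.4·0.7)s + 7.4·7.94 = 0.
That is s² + 13.08s + 58.76 = 0, so ω_n = 7.665 rad/s and ζ = 13.08/(2·7.665) = 0.8532.
%OS = 100·exp(−πζ/√(1−ζ²)) = 0.586%.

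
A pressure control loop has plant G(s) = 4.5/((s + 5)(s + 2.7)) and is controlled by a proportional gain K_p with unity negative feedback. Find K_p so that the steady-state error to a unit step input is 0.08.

The loop is type 0, so e_ss(step) = 1/(1 + K_pos) with K_pos = K_p·G(0).
G(0) = 0.3333. Require 1/(1 + K_p·0.3333) = 0.08, so 1 + 0.3333·K_p = 12.5.
K_p = (12.5 − 1)/0.3333 = 34.5.

K_p = 34.5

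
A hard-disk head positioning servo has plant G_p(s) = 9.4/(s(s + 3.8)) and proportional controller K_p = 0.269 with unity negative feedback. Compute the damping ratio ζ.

The closed-loop denominator is s(s+3.8) + 0.269·9.4 = s² + 3.8s + 2.529.
Matching s² + 2ζω_n s + ω_n²: ω_n = √2.529 = 1.59 rad/s and 2ζω_n = 3.8, so ζ = 3.8/(2·1.59) = 1.19.

ζ = 1.19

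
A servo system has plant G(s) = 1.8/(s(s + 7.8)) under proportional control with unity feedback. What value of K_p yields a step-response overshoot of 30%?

K_p = 66

From %OS = 100·exp(−πζ/√(1−ζ²)) = 30%, ζ = −ln(0.3)/√(π²+ln²(0.3)) = 0.3579.
Characteristic equation s² + 7.8s + 1.8K_p = 0 gives ζ = 7.8/(2√(1.8K_p)).
Setting ζ = 0.3579: √(1.8K_p) = 7.8/(2·0.3579) = 10.9, so K_p = 118.8/1.8 = 66.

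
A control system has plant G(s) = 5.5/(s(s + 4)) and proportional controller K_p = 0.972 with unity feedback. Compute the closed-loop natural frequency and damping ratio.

ω_n = 2.31 rad/s, ζ = 0.865

With unity feedback the closed-loop characteristic equation is s² + 4s + 0.972·5.5 = s² + 4s + 5.346 = 0.
So ω_n² = 5.346 ⇒ ω_n = 2.312 rad/s, and ζ = 4/(2ω_n) = 0.865.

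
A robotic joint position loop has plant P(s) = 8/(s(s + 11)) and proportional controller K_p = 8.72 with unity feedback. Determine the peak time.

From 1 + K_pP(s) = 0: s² + 11s + 69.76 = 0 ⇒ ω_n = 8.352, ζ = 0.6585.
Damped frequency ω_d = ω_n√(1−ζ²) = 6.286 rad/s, so peak time T_p = π/ω_d = 0.5 s.

T_p = 0.5 s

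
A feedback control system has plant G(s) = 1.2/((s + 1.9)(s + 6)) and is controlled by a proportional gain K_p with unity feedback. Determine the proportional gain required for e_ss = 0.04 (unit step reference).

The loop is type 0, so e_ss(step) = 1/(1 + K_pos) with K_pos = K_p·G(0).
G(0) = 0.1053. Require 1/(1 + K_p·0.1053) = 0.04, so 1 + 0.1053·K_p = 25.
K_p = (25 − 1)/0.1053 = 228.

K_p = 228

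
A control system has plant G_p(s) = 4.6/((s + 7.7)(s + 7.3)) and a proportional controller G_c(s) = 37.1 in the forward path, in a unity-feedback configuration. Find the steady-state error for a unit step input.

0.248

The loop is type 0. Static position error constant K_pos = G_c(0)·G_p(0) = 37.1·0.08184 = 3.036.
Steady-state error to a unit step: e_ss = 1/(1+K_pos) = 1/4.036 = 0.248.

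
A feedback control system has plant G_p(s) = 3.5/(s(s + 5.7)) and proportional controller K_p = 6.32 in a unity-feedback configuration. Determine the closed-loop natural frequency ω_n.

1 + K_p·G_p(s) = 0 gives s² + 5.7s + 22.12 = 0.
Matching s² + 2ζω_n s + ω_n²: ω_n = √22.12 = 4.703 rad/s and 2ζω_n = 5.7, so ζ = 5.7/(2·4.703) = 0.606.

ω_n = 4.7 rad/s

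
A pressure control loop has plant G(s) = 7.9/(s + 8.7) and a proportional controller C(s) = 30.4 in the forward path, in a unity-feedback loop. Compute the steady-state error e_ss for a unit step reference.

The loop is type 0. Static position error constant K_pos = C(0)·G(0) = 30.4·0.908 = 27.6.
Steady-state error to a unit step: e_ss = 1/(1+K_pos) = 1/28.6 = 0.035.

0.035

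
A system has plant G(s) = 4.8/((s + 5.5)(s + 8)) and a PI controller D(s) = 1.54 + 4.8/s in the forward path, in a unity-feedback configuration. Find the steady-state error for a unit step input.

The open loop D(s)G(s) has a pole at the origin (type 1), so the static position error constant is infinite and e_ss = 1/(1+∞) = 0.

0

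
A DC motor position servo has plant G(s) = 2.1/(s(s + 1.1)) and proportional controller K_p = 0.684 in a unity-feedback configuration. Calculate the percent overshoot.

From 1 + K_pG(s) = 0: s² + 1.1s + 1.436 = 0 ⇒ ω_n = 1.198, ζ = 0.4589.
%OS = 100·exp(−πζ/√(1−ζ²)) = 100·exp(−π·0.4589/√0.7894) = 19.7%.

19.7%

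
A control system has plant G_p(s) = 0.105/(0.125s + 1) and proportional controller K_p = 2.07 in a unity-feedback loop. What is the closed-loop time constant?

τ = 0.103 s

Closed loop: T(s) = K_p·G_p/(1+K_p·G_p) = 0.2173/(0.125s + 1 + 0.2173), with pole at s = −(1 + 0.2173)/0.125 = −9.739.
Closed-loop time constant τ = 1/9.739 = 0.103 s.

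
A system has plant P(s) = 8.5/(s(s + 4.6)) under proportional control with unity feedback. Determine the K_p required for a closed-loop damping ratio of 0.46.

Closed-loop characteristic equation: s² + 4.6s + K_p·8.5 = 0.
So ω_n = √(8.5K_p) and 2ζω_n = 4.6, giving ζ = 4.6/(2√(8.5K_p)).
Setting ζ = 0.46: √(8.5K_p) = 4.6/(2·0.46) = 5, so K_p = 25/8.5 = 2.94.

K_p = 2.94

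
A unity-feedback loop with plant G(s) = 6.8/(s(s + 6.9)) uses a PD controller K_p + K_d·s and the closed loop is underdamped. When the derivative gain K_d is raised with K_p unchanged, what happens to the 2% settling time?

Characteristic equation s² + (6.9 + 6.8K_d)s + 6.8K_p = 0: raising K_d increases ζω_n = (6.9+6.8K_d)/2 while the loop stays underdamped, so T_s ≈ 4/(ζω_n) decreases.

decrease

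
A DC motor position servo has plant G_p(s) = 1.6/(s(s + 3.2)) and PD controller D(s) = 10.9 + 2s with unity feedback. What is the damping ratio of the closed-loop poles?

Forward path: (10.9 + 2s)·1.6/(s(s+3.2)). The closed-loop characteristic equation is s² + (3.2 + 1.6·2)s + 1.6·10.9 = 0.
That is s² + 6.4s + 17.44 = 0, so ω_n = 4.176 rad/s and ζ = 6.4/(2·4.176) = 0.7663.

ζ = 0.766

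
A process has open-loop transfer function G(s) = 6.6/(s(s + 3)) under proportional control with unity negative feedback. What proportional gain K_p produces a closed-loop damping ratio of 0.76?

K_p = 0.59

Closed-loop characteristic equation: s² + 3s + K_p·6.6 = 0.
So ω_n = √(6.6K_p) and 2ζω_n = 3, giving ζ = 3/(2√(6.6K_p)).
Setting ζ = 0.76: √(6.6K_p) = 3/(2·0.76) = 1.974, so K_p = 3.895/6.6 = 0.59.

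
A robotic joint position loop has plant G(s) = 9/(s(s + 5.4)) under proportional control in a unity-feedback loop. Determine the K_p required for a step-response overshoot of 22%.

K_p = 4.3

From %OS = 100·exp(−πζ/√(1−ζ²)) = 22%, ζ = −ln(0.22)/√(π²+ln²(0.22)) = 0.4342.
Characteristic equation s² + 5.4s + 9K_p = 0 gives ζ = 5.4/(2√(9K_p)).
Setting ζ = 0.4342: √(9K_p) = 5.4/(2·0.4342) = 6.219, so K_p = 38.67/9 = 4.3.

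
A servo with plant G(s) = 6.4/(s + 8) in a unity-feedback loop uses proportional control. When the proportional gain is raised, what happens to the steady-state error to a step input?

decrease

e_ss = 1/(1 + K_p·G(0)); a larger K_p raises the denominator, so e_ss decreases.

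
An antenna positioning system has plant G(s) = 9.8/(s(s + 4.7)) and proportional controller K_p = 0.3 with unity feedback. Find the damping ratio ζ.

1 + K_p·G(s) = 0 gives s² + 4.7s + 2.94 = 0.
Matching s² + 2ζω_n s + ω_n²: ω_n = √2.94 = 1.715 rad/s and 2ζω_n = 4.7, so ζ = 4.7/(2·1.715) = 1.37.

ζ = 1.37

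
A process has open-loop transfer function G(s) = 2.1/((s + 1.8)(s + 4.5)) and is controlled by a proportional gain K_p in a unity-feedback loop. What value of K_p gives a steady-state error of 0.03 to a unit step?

Steady-state error for a unit step on this type-0 loop is 1/(1 + K_p·G(0)).
G(0) = 0.2593. Require 1/(1 + K_p·0.2593) = 0.03, so 1 + 0.2593·K_p = 33.33.
K_p = (33.33 − 1)/0.2593 = 125.

K_p = 125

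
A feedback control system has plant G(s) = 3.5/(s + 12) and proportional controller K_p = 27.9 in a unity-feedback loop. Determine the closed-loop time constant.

τ = 0.00912 s

Closed-loop transfer function: T(s) = K_p·G(s)/(1 + K_p·G(s)) = 97.65/(s + 12 + 97.65) = 97.65/(s + 109.6).
Time constant τ = 1/109.6 = 0.00912 s.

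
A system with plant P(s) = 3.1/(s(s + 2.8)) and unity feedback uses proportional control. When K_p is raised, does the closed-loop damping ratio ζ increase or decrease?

ζ = 2.8/(2√(3.1K_p)); increasing K_p raises the denominator, so ζ falls.

decrease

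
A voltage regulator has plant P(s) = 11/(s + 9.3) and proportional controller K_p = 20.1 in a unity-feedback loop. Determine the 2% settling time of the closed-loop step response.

T_s ≈ 0.0174 s

Closed-loop transfer function: T(s) = K_p·P(s)/(1 + K_p·P(s)) = 221.1/(s + 9.3 + 221.1) = 221.1/(s + 230.4).
Time constant τ = 1/230.4 = 0.00434 s, so the 2% settling time is about 4τ = 0.0174 s.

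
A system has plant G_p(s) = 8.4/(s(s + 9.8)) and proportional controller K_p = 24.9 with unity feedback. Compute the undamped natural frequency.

ω_n = 14.5 rad/s

With unity feedback the closed-loop characteristic equation is s² + 9.8s + 24.9·8.4 = s² + 9.8s + 209.2 = 0.
Matching s² + 2ζω_n s + ω_n²: ω_n = √209.2 = 14.46 rad/s and 2ζω_n = 9.8, so ζ = 9.8/(2·14.46) = 0.339.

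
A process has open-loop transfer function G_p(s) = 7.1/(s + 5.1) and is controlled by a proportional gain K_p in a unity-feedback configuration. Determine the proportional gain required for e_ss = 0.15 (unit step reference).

For a type-0 loop with proportional control, e_ss = 1/(1 + K_p·G_p(0)).
G_p(0) = 1.392. Require 1/(1 + K_p·1.392) = 0.15, so 1 + 1.392·K_p = 6.667.
K_p = (6.667 − 1)/1.392 = 4.07.

K_p = 4.07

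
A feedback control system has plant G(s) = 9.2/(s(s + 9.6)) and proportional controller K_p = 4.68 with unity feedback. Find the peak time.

Closed-loop characteristic equation: s² + 9.6s + 43.06 = 0, so ω_n = 6.562 rad/s and ζ = 9.6/(2·6.562) = 0.7315.
Damped frequency ω_d = ω_n√(1−ζ²) = 4.474 rad/s, so peak time T_p = π/ω_d = 0.702 s.

T_p = 0.702 s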